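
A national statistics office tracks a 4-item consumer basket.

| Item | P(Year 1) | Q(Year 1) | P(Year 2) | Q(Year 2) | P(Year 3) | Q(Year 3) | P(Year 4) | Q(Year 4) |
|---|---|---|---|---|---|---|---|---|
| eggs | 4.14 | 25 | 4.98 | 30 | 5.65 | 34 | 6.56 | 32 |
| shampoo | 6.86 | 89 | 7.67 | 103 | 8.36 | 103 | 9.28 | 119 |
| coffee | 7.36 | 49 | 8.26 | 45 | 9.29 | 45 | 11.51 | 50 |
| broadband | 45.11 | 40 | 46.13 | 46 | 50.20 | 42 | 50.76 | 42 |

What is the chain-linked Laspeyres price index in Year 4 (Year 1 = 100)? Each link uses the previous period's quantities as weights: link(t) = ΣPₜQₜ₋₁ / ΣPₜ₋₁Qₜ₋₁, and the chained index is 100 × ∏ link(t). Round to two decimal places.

Link Year 1→Year 2:
ΣP(Year 2)Q(Year 1) = 4.98×25 + 7.67×89 + 8.26×49 + 46.13×40 = 124.5 + 682.63 + 404.74 + 1845.2 = 3057.07
ΣP(Year 1)Q(Year 1) = 4.14×25 + 6.86×89 + 7.36×49 + 45.11×40 = 103.5 + 610.54 + 360.64 + 1804.4 = 2879.08
link = 3057.07/2879.08 = 1.061822
Link Year 2→Year 3:
ΣP(Year 3)Q(Year 2) = 5.65×30 + 8.36×103 + 9.29×45 + 50.20×46 = 169.5 + 861.08 + 418.05 + 2309.2 = 3757.83
ΣP(Year 2)Q(Year 2) = 4.98×30 + 7.67×103 + 8.26×45 + 46.13×46 = 149.4 + 790.01 + 371.7 + 2121.98 = 3433.09
link = 3757.83/3433.09 = 1.094591
Link Year 3→Year 4:
ΣP(Year 4)Q(Year 3) = 6.56×34 + 9.28×103 + 11.51×45 + 50.76×42 = 223.04 + 955.84 + 517.95 + 2131.92 = 3828.75
ΣP(Year 3)Q(Year 3) = 5.65×34 + 8.36×103 + 9.29×45 + 50.20×42 = 192.1 + 861.08 + 418.05 + 2108.4 = 3579.63
link = 3828.75/3579.63 = 1.069594
Chained index = 100 × 1.061822 × 1.094591 × 1.069594 = 124.3147

124.31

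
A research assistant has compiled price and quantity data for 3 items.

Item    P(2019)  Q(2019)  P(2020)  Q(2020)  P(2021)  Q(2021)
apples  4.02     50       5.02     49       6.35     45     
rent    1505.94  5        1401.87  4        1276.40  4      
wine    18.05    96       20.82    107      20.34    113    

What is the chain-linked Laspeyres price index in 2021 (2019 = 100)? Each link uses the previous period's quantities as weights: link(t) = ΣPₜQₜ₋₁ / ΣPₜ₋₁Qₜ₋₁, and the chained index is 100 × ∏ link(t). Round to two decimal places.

Link 2019→2020:
ΣP(2020)Q(2019) = 5.02×50 + 1401.87×5 + 20.82×96 = 251 + 7009.35 + 1998.72 = 9259.07
ΣP(2019)Q(2019) = 4.02×50 + 1505.94×5 + 18.05×96 = 201 + 7529.7 + 1732.8 = 9463.5
link = 9259.07/9463.5 = 0.978398
Link 2020→2021:
ΣP(2021)Q(2020) = 6.35×49 + 1276.40×4 + 20.34×107 = 311.15 + 5105.6 + 2176.38 = 7593.13
ΣP(2020)Q(2020) = 5.02×49 + 1401.87×4 + 20.82×107 = 245.98 + 5607.48 + 2227.74 = 8081.2
link = 7593.13/8081.2 = 0.939604
Chained index = 100 × 0.978398 × 0.939604 = 91.9307

91.93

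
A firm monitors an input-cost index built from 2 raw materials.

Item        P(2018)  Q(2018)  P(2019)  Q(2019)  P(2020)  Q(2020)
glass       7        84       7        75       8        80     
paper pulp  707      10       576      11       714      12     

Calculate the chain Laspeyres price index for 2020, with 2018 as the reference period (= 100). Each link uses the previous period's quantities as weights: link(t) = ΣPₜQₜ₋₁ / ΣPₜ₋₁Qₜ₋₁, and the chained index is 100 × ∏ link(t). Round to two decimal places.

Link 2018→2019:
ΣP(2019)Q(2018) = 7×84 + 576×10 = 588 + 5760 = 6348
ΣP(2018)Q(2018) = 7×84 + 707×10 = 588 + 7070 = 7658
link = 6348/7658 = 0.828937
Link 2019→2020:
ΣP(2020)Q(2019) = 8×75 + 714×11 = 600 + 7854 = 8454
ΣP(2019)Q(2019) = 7×75 + 576×11 = 525 + 6336 = 6861
link = 8454/6861 = 1.232182
Chained index = 100 × 0.828937 × 1.232182 = 102.1401

102.14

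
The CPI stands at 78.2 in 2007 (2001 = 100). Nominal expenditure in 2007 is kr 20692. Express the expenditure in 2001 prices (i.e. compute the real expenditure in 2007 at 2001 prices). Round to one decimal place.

26460.4

Real = Nominal ÷ (Index/100) = 20692 ÷ (78.2/100)
     = 20692 ÷ 0.782 = 26460.3581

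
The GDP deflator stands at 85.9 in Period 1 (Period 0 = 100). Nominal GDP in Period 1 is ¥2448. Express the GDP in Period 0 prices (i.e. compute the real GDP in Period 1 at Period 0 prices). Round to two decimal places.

Real = Nominal ÷ (Index/100) = 2448 ÷ (85.9/100)
     = 2448 ÷ 0.859 = 2849.8254

2849.83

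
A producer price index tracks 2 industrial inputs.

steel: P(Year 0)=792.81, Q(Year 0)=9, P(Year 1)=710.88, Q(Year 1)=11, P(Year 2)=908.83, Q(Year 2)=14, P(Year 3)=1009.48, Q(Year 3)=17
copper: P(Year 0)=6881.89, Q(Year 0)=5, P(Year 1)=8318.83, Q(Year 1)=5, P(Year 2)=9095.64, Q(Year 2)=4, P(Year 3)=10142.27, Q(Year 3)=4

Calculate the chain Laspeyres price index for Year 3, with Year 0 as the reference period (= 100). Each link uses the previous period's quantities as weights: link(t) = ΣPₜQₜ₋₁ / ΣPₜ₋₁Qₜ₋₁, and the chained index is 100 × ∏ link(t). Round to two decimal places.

Link Year 0→Year 1:
ΣP(Year 1)Q(Year 0) = 710.88×9 + 8318.83×5 = 6397.92 + 41594.15 = 47992.07
ΣP(Year 0)Q(Year 0) = 792.81×9 + 6881.89×5 = 7135.29 + 34409.45 = 41544.74
link = 47992.07/41544.74 = 1.155190
Link Year 1→Year 2:
ΣP(Year 2)Q(Year 1) = 908.83×11 + 9095.64×5 = 9997.13 + 45478.2 = 55475.33
ΣP(Year 1)Q(Year 1) = 710.88×11 + 8318.83×5 = 7819.68 + 41594.15 = 49413.83
link = 55475.33/49413.83 = 1.122668
Link Year 2→Year 3:
ΣP(Year 3)Q(Year 2) = 1009.48×14 + 10142.27×4 = 14132.72 + 40569.08 = 54701.8
ΣP(Year 2)Q(Year 2) = 908.83×14 + 9095.64×4 = 12723.62 + 36382.56 = 49106.18
link = 54701.8/49106.18 = 1.113949
Chained index = 100 × 1.155190 × 1.122668 × 1.113949 = 144.4675

144.47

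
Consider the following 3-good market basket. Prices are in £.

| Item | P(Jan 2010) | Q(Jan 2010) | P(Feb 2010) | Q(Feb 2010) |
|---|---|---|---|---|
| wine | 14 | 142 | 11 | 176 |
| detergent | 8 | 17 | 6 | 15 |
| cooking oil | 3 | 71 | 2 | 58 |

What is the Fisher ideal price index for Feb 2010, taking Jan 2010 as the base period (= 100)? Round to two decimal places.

77.47

Laspeyres component (base-period weights):
ΣP(Feb 2010)Q(Jan 2010) = 11×142 + 6×17 + 2×71 = 1562 + 102 + 142 = 1806
ΣP(Jan 2010)Q(Jan 2010) = 14×142 + 8×17 + 3×71 = 1988 + 136 + 213 = 2337
L = 1806 / 2337 × 100 = 77.2786
Paasche component (current-period weights):
ΣP(Feb 2010)Q(Feb 2010) = 11×176 + 6×15 + 2×58 = 1936 + 90 + 116 = 2142
ΣP(Jan 2010)Q(Feb 2010) = 14×176 + 8×15 + 3×58 = 2464 + 120 + 174 = 2758
P = 2142 / 2758 × 100 = 77.6650
Fisher = √(L × P) = √(77.2786 × 77.6650) = 77.4715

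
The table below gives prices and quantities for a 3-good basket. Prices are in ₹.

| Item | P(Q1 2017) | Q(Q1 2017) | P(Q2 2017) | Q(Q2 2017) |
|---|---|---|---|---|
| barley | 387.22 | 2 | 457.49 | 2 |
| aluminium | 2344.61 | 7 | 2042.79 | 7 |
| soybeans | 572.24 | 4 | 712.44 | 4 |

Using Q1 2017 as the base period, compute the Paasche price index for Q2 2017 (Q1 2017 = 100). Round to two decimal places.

Paasche price index uses current-period quantities as weights.
ΣP(Q2 2017)·Q(Q2 2017) = 457.49×2 + 2042.79×7 + 712.44×4 = 914.98 + 14299.53 + 2849.76 = 18064.27
ΣP(Q1 2017)·Q(Q2 2017) = 387.22×2 + 2344.61×7 + 572.24×4 = 774.44 + 16412.27 + 2288.96 = 19475.67
Index = 18064.27 / 19475.67 × 100 = 92.7530

92.75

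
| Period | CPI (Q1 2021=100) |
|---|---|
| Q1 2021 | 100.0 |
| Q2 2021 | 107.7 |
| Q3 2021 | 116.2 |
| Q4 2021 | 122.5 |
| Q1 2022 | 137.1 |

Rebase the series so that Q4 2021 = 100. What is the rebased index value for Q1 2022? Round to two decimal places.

111.92

Rebased(Q1 2022) = 137.1 / 122.5 × 100 = 111.9184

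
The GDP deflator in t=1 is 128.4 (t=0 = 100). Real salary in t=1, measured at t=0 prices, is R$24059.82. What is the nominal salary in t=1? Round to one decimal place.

30892.8

Nominal = Real × (Index/100) = 24059.82 × (128.4/100)
        = 24059.82 × 1.284 = 30892.8089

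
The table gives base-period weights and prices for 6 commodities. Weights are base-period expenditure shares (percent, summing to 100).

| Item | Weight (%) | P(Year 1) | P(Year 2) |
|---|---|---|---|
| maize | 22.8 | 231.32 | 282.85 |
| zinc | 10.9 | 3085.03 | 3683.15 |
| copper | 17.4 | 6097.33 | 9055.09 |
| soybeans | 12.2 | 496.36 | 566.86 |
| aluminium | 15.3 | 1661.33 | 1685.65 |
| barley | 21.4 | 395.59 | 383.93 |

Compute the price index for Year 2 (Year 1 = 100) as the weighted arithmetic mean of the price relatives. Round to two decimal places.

116.96

maize: 22.8 × (282.85/231.32) = 22.8 × 1.222765 = 27.8790
zinc: 10.9 × (3683.15/3085.03) = 10.9 × 1.193878 = 13.0133
copper: 17.4 × (9055.09/6097.33) = 17.4 × 1.485091 = 25.8406
soybeans: 12.2 × (566.86/496.36) = 12.2 × 1.142034 = 13.9328
aluminium: 15.3 × (1685.65/1661.33) = 15.3 × 1.014639 = 15.5240
barley: 21.4 × (383.93/395.59) = 21.4 × 0.970525 = 20.7692
Index = Σ wᵢ·(p₁ᵢ/p₀ᵢ) = 27.8790 + 13.0133 + 25.8406 + 13.9328 + 15.5240 + 20.7692 = 116.9589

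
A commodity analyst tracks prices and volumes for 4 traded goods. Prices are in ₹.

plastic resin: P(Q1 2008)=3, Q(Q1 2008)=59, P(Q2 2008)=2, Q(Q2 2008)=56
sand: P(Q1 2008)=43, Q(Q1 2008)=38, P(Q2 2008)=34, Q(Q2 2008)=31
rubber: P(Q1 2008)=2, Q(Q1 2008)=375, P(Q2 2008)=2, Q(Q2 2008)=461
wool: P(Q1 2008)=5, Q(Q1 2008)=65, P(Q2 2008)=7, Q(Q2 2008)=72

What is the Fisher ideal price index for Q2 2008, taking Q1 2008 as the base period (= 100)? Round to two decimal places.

Laspeyres component (base-period weights):
ΣP(Q2 2008)Q(Q1 2008) = 2×59 + 34×38 + 2×375 + 7×65 = 118 + 1292 + 750 + 455 = 2615
ΣP(Q1 2008)Q(Q1 2008) = 3×59 + 43×38 + 2×375 + 5×65 = 177 + 1634 + 750 + 325 = 2886
L = 2615 / 2886 × 100 = 90.6098
Paasche component (current-period weights):
ΣP(Q2 2008)Q(Q2 2008) = 2×56 + 34×31 + 2×461 + 7×72 = 112 + 1054 + 922 + 504 = 2592
ΣP(Q1 2008)Q(Q2 2008) = 3×56 + 43×31 + 2×461 + 5×72 = 168 + 1333 + 922 + 360 = 2783
P = 2592 / 2783 × 100 = 93.1369
Fisher = √(L × P) = √(90.6098 × 93.1369) = 91.8647

91.86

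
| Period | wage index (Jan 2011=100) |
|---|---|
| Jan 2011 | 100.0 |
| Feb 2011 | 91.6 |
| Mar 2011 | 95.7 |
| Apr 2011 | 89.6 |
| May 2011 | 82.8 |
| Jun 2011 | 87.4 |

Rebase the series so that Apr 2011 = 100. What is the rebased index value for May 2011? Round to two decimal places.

92.41

Rebased(May 2011) = 82.8 / 89.6 × 100 = 92.4107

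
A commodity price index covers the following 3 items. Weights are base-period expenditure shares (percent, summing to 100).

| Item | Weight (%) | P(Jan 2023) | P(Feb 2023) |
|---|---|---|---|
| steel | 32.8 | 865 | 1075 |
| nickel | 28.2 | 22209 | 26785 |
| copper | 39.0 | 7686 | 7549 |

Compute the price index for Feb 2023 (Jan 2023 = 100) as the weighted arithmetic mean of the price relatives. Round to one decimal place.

113.1

steel: 32.8 × (1075/865) = 32.8 × 1.242775 = 40.7630
nickel: 28.2 × (26785/22209) = 28.2 × 1.206043 = 34.0104
copper: 39.0 × (7549/7686) = 39.0 × 0.982175 = 38.3048
Index = Σ wᵢ·(p₁ᵢ/p₀ᵢ) = 40.7630 + 34.0104 + 38.3048 = 113.0782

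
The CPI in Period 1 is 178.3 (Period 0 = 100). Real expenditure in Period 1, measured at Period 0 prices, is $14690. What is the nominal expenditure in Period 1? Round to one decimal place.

Nominal = Real × (Index/100) = 14690 × (178.3/100)
        = 14690 × 1.783 = 26192.2700

26192.3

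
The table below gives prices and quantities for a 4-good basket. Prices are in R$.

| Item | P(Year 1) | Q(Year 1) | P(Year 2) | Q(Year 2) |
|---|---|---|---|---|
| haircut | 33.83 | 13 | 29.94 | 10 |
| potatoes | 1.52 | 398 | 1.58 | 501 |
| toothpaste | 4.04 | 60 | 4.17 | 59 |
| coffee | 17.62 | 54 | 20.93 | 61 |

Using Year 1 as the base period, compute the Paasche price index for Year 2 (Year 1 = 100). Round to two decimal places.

Paasche price index uses current-period quantities as weights.
ΣP(Year 2)·Q(Year 2) = 29.94×10 + 1.58×501 + 4.17×59 + 20.93×61 = 299.4 + 791.58 + 246.03 + 1276.73 = 2613.74
ΣP(Year 1)·Q(Year 2) = 33.83×10 + 1.52×501 + 4.04×59 + 17.62×61 = 338.3 + 761.52 + 238.36 + 1074.82 = 2413
Index = 2613.74 / 2413 × 100 = 108.3191

108.32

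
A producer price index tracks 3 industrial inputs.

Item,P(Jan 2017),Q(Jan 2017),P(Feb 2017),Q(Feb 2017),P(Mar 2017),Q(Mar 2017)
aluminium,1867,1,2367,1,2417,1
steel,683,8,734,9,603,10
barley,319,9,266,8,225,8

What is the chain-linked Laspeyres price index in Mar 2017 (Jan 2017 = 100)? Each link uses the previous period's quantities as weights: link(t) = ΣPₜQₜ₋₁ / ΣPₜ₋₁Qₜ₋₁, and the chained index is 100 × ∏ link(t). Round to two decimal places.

Link Jan 2017→Feb 2017:
ΣP(Feb 2017)Q(Jan 2017) = 2367×1 + 734×8 + 266×9 = 2367 + 5872 + 2394 = 10633
ΣP(Jan 2017)Q(Jan 2017) = 1867×1 + 683×8 + 319×9 = 1867 + 5464 + 2871 = 10202
link = 10633/10202 = 1.042247
Link Feb 2017→Mar 2017:
ΣP(Mar 2017)Q(Feb 2017) = 2417×1 + 603×9 + 225×8 = 2417 + 5427 + 1800 = 9644
ΣP(Feb 2017)Q(Feb 2017) = 2367×1 + 734×9 + 266×8 = 2367 + 6606 + 2128 = 11101
link = 9644/11101 = 0.868751
Chained index = 100 × 1.042247 × 0.868751 = 90.5452

90.55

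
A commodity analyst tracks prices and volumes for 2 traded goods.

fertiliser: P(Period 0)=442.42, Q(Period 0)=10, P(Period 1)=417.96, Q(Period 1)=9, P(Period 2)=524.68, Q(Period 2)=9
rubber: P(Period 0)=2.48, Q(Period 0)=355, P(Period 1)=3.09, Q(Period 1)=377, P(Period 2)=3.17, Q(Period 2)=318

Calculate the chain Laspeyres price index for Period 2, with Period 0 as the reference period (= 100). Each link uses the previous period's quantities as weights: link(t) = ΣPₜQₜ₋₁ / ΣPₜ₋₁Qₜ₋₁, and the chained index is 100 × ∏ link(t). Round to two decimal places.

Link Period 0→Period 1:
ΣP(Period 1)Q(Period 0) = 417.96×10 + 3.09×355 = 4179.6 + 1096.95 = 5276.55
ΣP(Period 0)Q(Period 0) = 442.42×10 + 2.48×355 = 4424.2 + 880.4 = 5304.6
link = 5276.55/5304.6 = 0.994712
Link Period 1→Period 2:
ΣP(Period 2)Q(Period 1) = 524.68×9 + 3.17×377 = 4722.12 + 1195.09 = 5917.21
ΣP(Period 1)Q(Period 1) = 417.96×9 + 3.09×377 = 3761.64 + 1164.93 = 4926.57
link = 5917.21/4926.57 = 1.201081
Chained index = 100 × 0.994712 × 1.201081 = 119.4730

119.47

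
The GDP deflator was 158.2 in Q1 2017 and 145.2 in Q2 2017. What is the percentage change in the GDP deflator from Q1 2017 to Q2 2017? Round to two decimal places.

-8.22%

Change = (145.2 − 158.2) / 158.2 × 100
       = -13.0 / 158.2 × 100 = -8.2174%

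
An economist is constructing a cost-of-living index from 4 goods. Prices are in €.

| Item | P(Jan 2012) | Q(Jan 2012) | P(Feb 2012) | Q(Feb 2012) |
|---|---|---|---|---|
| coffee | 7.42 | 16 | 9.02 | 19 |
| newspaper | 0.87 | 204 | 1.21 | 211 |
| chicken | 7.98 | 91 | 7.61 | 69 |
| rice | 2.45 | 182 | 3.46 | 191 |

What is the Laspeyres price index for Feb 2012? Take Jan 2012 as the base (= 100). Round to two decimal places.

Laspeyres price index uses base-period quantities as weights.
ΣP(Feb 2012)·Q(Jan 2012) = 9.02×16 + 1.21×204 + 7.61×91 + 3.46×182 = 144.32 + 246.84 + 692.51 + 629.72 = 1713.39
ΣP(Jan 2012)·Q(Jan 2012) = 7.42×16 + 0.87×204 + 7.98×91 + 2.45×182 = 118.72 + 177.48 + 726.18 + 445.9 = 1468.28
Index = 1713.39 / 1468.28 × 100 = 116.6937

116.69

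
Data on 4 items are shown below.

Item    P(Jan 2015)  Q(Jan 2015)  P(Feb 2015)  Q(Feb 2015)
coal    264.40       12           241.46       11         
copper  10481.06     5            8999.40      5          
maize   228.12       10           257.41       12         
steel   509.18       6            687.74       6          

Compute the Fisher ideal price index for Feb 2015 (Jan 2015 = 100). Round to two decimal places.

89.71

Laspeyres component (base-period weights):
ΣP(Feb 2015)Q(Jan 2015) = 241.46×12 + 8999.40×5 + 257.41×10 + 687.74×6 = 2897.52 + 44997 + 2574.1 + 4126.44 = 54595.06
ΣP(Jan 2015)Q(Jan 2015) = 264.40×12 + 10481.06×5 + 228.12×10 + 509.18×6 = 3172.8 + 52405.3 + 2281.2 + 3055.08 = 60914.38
L = 54595.06 / 60914.38 × 100 = 89.6259
Paasche component (current-period weights):
ΣP(Feb 2015)Q(Feb 2015) = 241.46×11 + 8999.40×5 + 257.41×12 + 687.74×6 = 2656.06 + 44997 + 3088.92 + 4126.44 = 54868.42
ΣP(Jan 2015)Q(Feb 2015) = 264.40×11 + 10481.06×5 + 228.12×12 + 509.18×6 = 2908.4 + 52405.3 + 2737.44 + 3055.08 = 61106.22
P = 54868.42 / 61106.22 × 100 = 89.7919
Fisher = √(L × P) = √(89.6259 × 89.7919) = 89.7088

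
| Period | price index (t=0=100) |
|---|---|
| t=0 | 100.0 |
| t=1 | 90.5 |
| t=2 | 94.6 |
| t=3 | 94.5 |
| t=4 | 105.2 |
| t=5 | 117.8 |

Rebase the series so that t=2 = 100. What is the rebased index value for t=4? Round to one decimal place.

Rebased(t=4) = 105.2 / 94.6 × 100 = 111.2051

111.2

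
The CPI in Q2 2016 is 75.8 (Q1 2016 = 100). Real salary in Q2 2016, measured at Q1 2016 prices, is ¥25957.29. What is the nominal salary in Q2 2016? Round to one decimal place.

19675.6

Nominal = Real × (Index/100) = 25957.29 × (75.8/100)
        = 25957.29 × 0.758 = 19675.6258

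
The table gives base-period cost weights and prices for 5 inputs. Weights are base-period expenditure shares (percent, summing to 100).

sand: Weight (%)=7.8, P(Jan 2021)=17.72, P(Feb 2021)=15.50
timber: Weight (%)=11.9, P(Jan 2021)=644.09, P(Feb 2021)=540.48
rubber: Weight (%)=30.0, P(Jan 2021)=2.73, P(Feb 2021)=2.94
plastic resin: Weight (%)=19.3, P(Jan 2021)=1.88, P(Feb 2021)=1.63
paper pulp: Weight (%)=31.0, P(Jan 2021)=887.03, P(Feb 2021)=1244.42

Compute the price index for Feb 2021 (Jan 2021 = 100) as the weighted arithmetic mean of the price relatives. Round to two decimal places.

sand: 7.8 × (15.50/17.72) = 7.8 × 0.874718 = 6.8228
timber: 11.9 × (540.48/644.09) = 11.9 × 0.839137 = 9.9857
rubber: 30.0 × (2.94/2.73) = 30.0 × 1.076923 = 32.3077
plastic resin: 19.3 × (1.63/1.88) = 19.3 × 0.867021 = 16.7335
paper pulp: 31.0 × (1244.42/887.03) = 31.0 × 1.402906 = 43.4901
Index = Σ wᵢ·(p₁ᵢ/p₀ᵢ) = 6.8228 + 9.9857 + 32.3077 + 16.7335 + 43.4901 = 109.3398

109.34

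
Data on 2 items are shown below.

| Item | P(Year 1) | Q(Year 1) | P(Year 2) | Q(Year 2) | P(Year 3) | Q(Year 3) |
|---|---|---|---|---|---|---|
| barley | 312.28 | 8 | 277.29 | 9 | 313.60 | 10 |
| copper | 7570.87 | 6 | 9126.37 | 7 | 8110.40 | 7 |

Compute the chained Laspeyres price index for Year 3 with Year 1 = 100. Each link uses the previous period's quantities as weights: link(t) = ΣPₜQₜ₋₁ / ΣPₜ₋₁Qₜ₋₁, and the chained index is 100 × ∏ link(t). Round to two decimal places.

Link Year 1→Year 2:
ΣP(Year 2)Q(Year 1) = 277.29×8 + 9126.37×6 = 2218.32 + 54758.22 = 56976.54
ΣP(Year 1)Q(Year 1) = 312.28×8 + 7570.87×6 = 2498.24 + 45425.22 = 47923.46
link = 56976.54/47923.46 = 1.188907
Link Year 2→Year 3:
ΣP(Year 3)Q(Year 2) = 313.60×9 + 8110.40×7 = 2822.4 + 56772.8 = 59595.2
ΣP(Year 2)Q(Year 2) = 277.29×9 + 9126.37×7 = 2495.61 + 63884.59 = 66380.2
link = 59595.2/66380.2 = 0.897786
Chained index = 100 × 1.188907 × 0.897786 = 106.7384

106.74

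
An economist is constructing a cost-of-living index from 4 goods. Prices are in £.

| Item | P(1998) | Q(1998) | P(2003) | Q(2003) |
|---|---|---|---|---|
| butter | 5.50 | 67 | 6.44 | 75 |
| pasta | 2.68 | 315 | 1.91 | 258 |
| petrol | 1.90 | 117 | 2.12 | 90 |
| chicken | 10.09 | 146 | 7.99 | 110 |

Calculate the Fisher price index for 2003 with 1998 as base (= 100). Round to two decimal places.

84.97

Laspeyres component (base-period weights):
ΣP(2003)Q(1998) = 6.44×67 + 1.91×315 + 2.12×117 + 7.99×146 = 431.48 + 601.65 + 248.04 + 1166.54 = 2447.71
ΣP(1998)Q(1998) = 5.50×67 + 2.68×315 + 1.90×117 + 10.09×146 = 368.5 + 844.2 + 222.3 + 1473.14 = 2908.14
L = 2447.71 / 2908.14 × 100 = 84.1675
Paasche component (current-period weights):
ΣP(2003)Q(2003) = 6.44×75 + 1.91×258 + 2.12×90 + 7.99×110 = 483 + 492.78 + 190.8 + 878.9 = 2045.48
ΣP(1998)Q(2003) = 5.50×75 + 2.68×258 + 1.90×90 + 10.09×110 = 412.5 + 691.44 + 171 + 1109.9 = 2384.84
P = 2045.48 / 2384.84 × 100 = 85.7701
Fisher = √(L × P) = √(84.1675 × 85.7701) = 84.9651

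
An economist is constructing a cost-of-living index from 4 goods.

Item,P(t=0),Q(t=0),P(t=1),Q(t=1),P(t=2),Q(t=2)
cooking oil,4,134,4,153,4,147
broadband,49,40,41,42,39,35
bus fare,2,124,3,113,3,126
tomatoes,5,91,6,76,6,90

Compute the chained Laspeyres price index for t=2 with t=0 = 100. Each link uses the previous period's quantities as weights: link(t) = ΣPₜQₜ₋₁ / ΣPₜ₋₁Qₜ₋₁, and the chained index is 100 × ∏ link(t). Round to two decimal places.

Link t=0→t=1:
ΣP(t=1)Q(t=0) = 4×134 + 41×40 + 3×124 + 6×91 = 536 + 1640 + 372 + 546 = 3094
ΣP(t=0)Q(t=0) = 4×134 + 49×40 + 2×124 + 5×91 = 536 + 1960 + 248 + 455 = 3199
link = 3094/3199 = 0.967177
Link t=1→t=2:
ΣP(t=2)Q(t=1) = 4×153 + 39×42 + 3×113 + 6×76 = 612 + 1638 + 339 + 456 = 3045
ΣP(t=1)Q(t=1) = 4×153 + 41×42 + 3×113 + 6×76 = 612 + 1722 + 339 + 456 = 3129
link = 3045/3129 = 0.973154
Chained index = 100 × 0.967177 × 0.973154 = 94.1213

94.12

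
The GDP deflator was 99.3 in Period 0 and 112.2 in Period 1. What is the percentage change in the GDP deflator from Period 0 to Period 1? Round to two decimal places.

12.99%

Change = (112.2 − 99.3) / 99.3 × 100
       = 12.9 / 99.3 × 100 = 12.9909%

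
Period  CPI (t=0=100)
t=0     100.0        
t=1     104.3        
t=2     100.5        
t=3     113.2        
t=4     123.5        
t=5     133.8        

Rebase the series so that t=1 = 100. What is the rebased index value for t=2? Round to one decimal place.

Rebased(t=2) = 100.5 / 104.3 × 100 = 96.3567

96.4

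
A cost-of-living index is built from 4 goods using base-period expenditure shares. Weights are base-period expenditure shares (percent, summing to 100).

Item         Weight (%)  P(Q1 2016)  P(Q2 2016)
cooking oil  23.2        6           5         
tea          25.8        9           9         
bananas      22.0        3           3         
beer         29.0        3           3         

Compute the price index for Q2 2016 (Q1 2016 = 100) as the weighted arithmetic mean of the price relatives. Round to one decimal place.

96.1

cooking oil: 23.2 × (5/6) = 23.2 × 0.833333 = 19.3333
tea: 25.8 × (9/9) = 25.8 × 1.000000 = 25.8000
bananas: 22.0 × (3/3) = 22.0 × 1.000000 = 22.0000
beer: 29.0 × (3/3) = 29.0 × 1.000000 = 29.0000
Index = Σ wᵢ·(p₁ᵢ/p₀ᵢ) = 19.3333 + 25.8000 + 22.0000 + 29.0000 = 96.1333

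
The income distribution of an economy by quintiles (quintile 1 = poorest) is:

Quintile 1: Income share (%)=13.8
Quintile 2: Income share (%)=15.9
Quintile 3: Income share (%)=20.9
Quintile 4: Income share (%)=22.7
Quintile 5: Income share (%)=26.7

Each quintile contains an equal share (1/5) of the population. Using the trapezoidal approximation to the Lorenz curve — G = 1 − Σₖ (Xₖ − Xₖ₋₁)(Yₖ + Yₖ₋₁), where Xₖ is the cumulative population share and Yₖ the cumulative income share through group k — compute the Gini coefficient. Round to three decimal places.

Cumulative income shares Yₖ: 0.1380, 0.2970, 0.5060, 0.7330, 1.0000
Σ (Xₖ−Xₖ₋₁)(Yₖ+Yₖ₋₁) = (1/5)(0.1380+0.0000) + (1/5)(0.2970+0.1380) + (1/5)(0.5060+0.2970) + (1/5)(0.7330+0.5060) + (1/5)(1.0000+0.7330)
  = 0.0276 + 0.0870 + 0.1606 + 0.2478 + 0.3466 = 0.8696
G = 1 − 0.8696 = 0.1304

0.130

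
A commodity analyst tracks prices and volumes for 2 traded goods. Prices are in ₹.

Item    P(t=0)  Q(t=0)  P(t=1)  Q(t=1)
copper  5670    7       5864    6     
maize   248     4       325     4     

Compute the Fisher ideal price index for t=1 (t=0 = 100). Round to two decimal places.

Laspeyres component (base-period weights):
ΣP(t=1)Q(t=0) = 5864×7 + 325×4 = 41048 + 1300 = 42348
ΣP(t=0)Q(t=0) = 5670×7 + 248×4 = 39690 + 992 = 40682
L = 42348 / 40682 × 100 = 104.0952
Paasche component (current-period weights):
ΣP(t=1)Q(t=1) = 5864×6 + 325×4 = 35184 + 1300 = 36484
ΣP(t=0)Q(t=1) = 5670×6 + 248×4 = 34020 + 992 = 35012
P = 36484 / 35012 × 100 = 104.2043
Fisher = √(L × P) = √(104.0952 × 104.2043) = 104.1497

104.15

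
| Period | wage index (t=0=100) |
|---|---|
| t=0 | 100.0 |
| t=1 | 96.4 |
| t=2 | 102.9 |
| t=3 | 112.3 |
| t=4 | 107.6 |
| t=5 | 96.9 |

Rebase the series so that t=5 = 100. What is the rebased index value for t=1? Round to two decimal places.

99.48

Rebased(t=1) = 96.4 / 96.9 × 100 = 99.4840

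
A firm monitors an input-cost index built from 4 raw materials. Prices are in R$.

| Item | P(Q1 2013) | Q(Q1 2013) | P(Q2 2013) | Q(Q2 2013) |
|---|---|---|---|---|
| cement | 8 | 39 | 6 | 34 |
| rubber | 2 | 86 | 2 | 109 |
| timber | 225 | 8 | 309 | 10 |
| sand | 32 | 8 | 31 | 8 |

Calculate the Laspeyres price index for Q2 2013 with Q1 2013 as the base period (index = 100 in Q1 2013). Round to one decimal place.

123.1

Laspeyres price index uses base-period quantities as weights.
ΣP(Q2 2013)·Q(Q1 2013) = 6×39 + 2×86 + 309×8 + 31×8 = 234 + 172 + 2472 + 248 = 3126
ΣP(Q1 2013)·Q(Q1 2013) = 8×39 + 2×86 + 225×8 + 32×8 = 312 + 172 + 1800 + 256 = 2540
Index = 3126 / 2540 × 100 = 123.0709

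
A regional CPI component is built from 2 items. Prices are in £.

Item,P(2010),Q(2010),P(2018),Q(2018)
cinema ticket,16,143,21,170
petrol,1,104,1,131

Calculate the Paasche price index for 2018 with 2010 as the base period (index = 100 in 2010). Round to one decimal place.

Paasche price index uses current-period quantities as weights.
ΣP(2018)·Q(2018) = 21×170 + 1×131 = 3570 + 131 = 3701
ΣP(2010)·Q(2018) = 16×170 + 1×131 = 2720 + 131 = 2851
Index = 3701 / 2851 × 100 = 129.8141

129.8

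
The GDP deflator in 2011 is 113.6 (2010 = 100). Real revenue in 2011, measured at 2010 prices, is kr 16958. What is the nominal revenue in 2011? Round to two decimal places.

19264.29

Nominal = Real × (Index/100) = 16958 × (113.6/100)
        = 16958 × 1.136 = 19264.2880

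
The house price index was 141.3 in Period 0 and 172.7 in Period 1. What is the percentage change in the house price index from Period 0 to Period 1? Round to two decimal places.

22.22%

Change = (172.7 − 141.3) / 141.3 × 100
       = 31.4 / 141.3 × 100 = 22.2222%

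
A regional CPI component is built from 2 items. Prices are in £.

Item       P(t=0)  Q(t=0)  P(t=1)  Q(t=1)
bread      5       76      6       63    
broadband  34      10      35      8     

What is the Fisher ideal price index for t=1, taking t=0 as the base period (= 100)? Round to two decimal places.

112.02

Laspeyres component (base-period weights):
ΣP(t=1)Q(t=0) = 6×76 + 35×10 = 456 + 350 = 806
ΣP(t=0)Q(t=0) = 5×76 + 34×10 = 380 + 340 = 720
L = 806 / 720 × 100 = 111.9444
Paasche component (current-period weights):
ΣP(t=1)Q(t=1) = 6×63 + 35×8 = 378 + 280 = 658
ΣP(t=0)Q(t=1) = 5×63 + 34×8 = 315 + 272 = 587
P = 658 / 587 × 100 = 112.0954
Fisher = √(L × P) = √(111.9444 × 112.0954) = 112.0199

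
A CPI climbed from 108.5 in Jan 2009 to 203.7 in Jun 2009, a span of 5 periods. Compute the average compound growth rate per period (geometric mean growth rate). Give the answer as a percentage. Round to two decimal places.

Growth factor = (203.7/108.5)^(1/5) = (1.877419)^(1/5) = 1.134259
Growth rate = 1.134259 − 1 = 0.134259 = 13.4259%

13.43%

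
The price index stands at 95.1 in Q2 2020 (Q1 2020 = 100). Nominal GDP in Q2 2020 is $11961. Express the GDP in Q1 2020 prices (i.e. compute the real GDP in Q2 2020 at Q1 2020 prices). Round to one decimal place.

12577.3

Real = Nominal ÷ (Index/100) = 11961 ÷ (95.1/100)
     = 11961 ÷ 0.951 = 12577.2871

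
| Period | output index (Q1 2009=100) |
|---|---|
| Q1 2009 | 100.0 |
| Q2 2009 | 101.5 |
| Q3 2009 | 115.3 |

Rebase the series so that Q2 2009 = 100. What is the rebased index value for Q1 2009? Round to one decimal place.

Rebased(Q1 2009) = 100.0 / 101.5 × 100 = 98.5222

98.5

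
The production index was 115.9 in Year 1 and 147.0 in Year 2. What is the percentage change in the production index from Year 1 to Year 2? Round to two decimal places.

26.83%

Change = (147.0 − 115.9) / 115.9 × 100
       = 31.1 / 115.9 × 100 = 26.8335%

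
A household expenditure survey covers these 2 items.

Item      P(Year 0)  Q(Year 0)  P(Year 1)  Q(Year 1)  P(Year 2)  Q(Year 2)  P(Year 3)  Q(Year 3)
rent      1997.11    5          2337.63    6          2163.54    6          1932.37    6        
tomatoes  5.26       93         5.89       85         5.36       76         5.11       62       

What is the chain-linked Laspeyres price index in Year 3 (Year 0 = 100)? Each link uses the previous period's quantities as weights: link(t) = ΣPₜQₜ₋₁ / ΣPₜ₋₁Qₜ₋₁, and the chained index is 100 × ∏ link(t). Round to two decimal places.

96.70

Link Year 0→Year 1:
ΣP(Year 1)Q(Year 0) = 2337.63×5 + 5.89×93 = 11688.15 + 547.77 = 12235.92
ΣP(Year 0)Q(Year 0) = 1997.11×5 + 5.26×93 = 9985.55 + 489.18 = 10474.73
link = 12235.92/10474.73 = 1.168137
Link Year 1→Year 2:
ΣP(Year 2)Q(Year 1) = 2163.54×6 + 5.36×85 = 12981.24 + 455.6 = 13436.84
ΣP(Year 1)Q(Year 1) = 2337.63×6 + 5.89×85 = 14025.78 + 500.65 = 14526.43
link = 13436.84/14526.43 = 0.924993
Link Year 2→Year 3:
ΣP(Year 3)Q(Year 2) = 1932.37×6 + 5.11×76 = 11594.22 + 388.36 = 11982.58
ΣP(Year 2)Q(Year 2) = 2163.54×6 + 5.36×76 = 12981.24 + 407.36 = 13388.6
link = 11982.58/13388.6 = 0.894984
Chained index = 100 × 1.168137 × 0.924993 × 0.894984 = 96.7046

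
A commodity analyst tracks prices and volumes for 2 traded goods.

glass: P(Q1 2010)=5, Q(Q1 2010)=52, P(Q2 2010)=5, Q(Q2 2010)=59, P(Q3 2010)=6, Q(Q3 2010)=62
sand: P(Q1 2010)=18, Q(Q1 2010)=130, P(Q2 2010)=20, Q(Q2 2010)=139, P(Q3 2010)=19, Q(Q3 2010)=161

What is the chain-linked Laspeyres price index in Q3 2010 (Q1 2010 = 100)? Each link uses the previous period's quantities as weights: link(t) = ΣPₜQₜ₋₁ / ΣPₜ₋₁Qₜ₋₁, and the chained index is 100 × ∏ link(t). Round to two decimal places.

Link Q1 2010→Q2 2010:
ΣP(Q2 2010)Q(Q1 2010) = 5×52 + 20×130 = 260 + 2600 = 2860
ΣP(Q1 2010)Q(Q1 2010) = 5×52 + 18×130 = 260 + 2340 = 2600
link = 2860/2600 = 1.100000
Link Q2 2010→Q3 2010:
ΣP(Q3 2010)Q(Q2 2010) = 6×59 + 19×139 = 354 + 2641 = 2995
ΣP(Q2 2010)Q(Q2 2010) = 5×59 + 20×139 = 295 + 2780 = 3075
link = 2995/3075 = 0.973984
Chained index = 100 × 1.100000 × 0.973984 = 107.1382

107.14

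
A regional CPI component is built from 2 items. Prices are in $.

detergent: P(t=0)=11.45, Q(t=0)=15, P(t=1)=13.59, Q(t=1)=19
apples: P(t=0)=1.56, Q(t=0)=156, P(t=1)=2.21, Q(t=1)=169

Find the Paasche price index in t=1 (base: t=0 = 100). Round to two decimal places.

131.28

Paasche price index uses current-period quantities as weights.
ΣP(t=1)·Q(t=1) = 13.59×19 + 2.21×169 = 258.21 + 373.49 = 631.7
ΣP(t=0)·Q(t=1) = 11.45×19 + 1.56×169 = 217.55 + 263.64 = 481.19
Index = 631.7 / 481.19 × 100 = 131.2787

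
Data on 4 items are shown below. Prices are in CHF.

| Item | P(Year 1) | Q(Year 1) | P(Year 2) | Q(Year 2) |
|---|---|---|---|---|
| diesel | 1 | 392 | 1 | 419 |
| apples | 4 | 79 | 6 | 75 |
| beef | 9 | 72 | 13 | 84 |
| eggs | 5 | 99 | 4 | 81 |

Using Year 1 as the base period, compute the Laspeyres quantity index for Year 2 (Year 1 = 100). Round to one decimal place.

101.6

Laspeyres quantity index uses base-period prices as weights.
ΣP(Year 1)·Q(Year 2) = 1×419 + 4×75 + 9×84 + 5×81 = 419 + 300 + 756 + 405 = 1880
ΣP(Year 1)·Q(Year 1) = 1×392 + 4×79 + 9×72 + 5×99 = 392 + 316 + 648 + 495 = 1851
Index = 1880 / 1851 × 100 = 101.5667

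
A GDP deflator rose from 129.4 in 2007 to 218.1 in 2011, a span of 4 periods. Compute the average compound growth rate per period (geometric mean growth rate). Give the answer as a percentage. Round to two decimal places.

Growth factor = (218.1/129.4)^(1/4) = (1.685471)^(1/4) = 1.139411
Growth rate = 1.139411 − 1 = 0.139411 = 13.9411%

13.94%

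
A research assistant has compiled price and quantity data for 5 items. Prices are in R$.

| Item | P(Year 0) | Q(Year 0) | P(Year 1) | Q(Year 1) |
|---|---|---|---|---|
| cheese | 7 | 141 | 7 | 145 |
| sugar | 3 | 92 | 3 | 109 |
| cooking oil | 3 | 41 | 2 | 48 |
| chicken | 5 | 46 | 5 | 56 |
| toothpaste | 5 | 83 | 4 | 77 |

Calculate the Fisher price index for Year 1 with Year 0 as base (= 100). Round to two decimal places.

94.04

Laspeyres component (base-period weights):
ΣP(Year 1)Q(Year 0) = 7×141 + 3×92 + 2×41 + 5×46 + 4×83 = 987 + 276 + 82 + 230 + 332 = 1907
ΣP(Year 0)Q(Year 0) = 7×141 + 3×92 + 3×41 + 5×46 + 5×83 = 987 + 276 + 123 + 230 + 415 = 2031
L = 1907 / 2031 × 100 = 93.8946
Paasche component (current-period weights):
ΣP(Year 1)Q(Year 1) = 7×145 + 3×109 + 2×48 + 5×56 + 4×77 = 1015 + 327 + 96 + 280 + 308 = 2026
ΣP(Year 0)Q(Year 1) = 7×145 + 3×109 + 3×48 + 5×56 + 5×77 = 1015 + 327 + 144 + 280 + 385 = 2151
P = 2026 / 2151 × 100 = 94.1887
Fisher = √(L × P) = √(93.8946 × 94.1887) = 94.0416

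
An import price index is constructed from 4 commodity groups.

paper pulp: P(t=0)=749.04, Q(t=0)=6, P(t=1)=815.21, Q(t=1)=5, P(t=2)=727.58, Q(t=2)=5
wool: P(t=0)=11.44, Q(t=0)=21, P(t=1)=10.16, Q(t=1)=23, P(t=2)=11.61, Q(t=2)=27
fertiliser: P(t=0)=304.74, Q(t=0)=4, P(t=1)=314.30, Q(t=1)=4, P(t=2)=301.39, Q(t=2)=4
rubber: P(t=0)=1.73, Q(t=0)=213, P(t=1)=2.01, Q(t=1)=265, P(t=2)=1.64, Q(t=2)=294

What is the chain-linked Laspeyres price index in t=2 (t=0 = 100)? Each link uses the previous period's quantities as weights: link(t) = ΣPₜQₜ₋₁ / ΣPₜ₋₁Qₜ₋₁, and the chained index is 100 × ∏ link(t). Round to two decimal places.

Link t=0→t=1:
ΣP(t=1)Q(t=0) = 815.21×6 + 10.16×21 + 314.30×4 + 2.01×213 = 4891.26 + 213.36 + 1257.2 + 428.13 = 6789.95
ΣP(t=0)Q(t=0) = 749.04×6 + 11.44×21 + 304.74×4 + 1.73×213 = 4494.24 + 240.24 + 1218.96 + 368.49 = 6321.93
link = 6789.95/6321.93 = 1.074031
Link t=1→t=2:
ΣP(t=2)Q(t=1) = 727.58×5 + 11.61×23 + 301.39×4 + 1.64×265 = 3637.9 + 267.03 + 1205.56 + 434.6 = 5545.09
ΣP(t=1)Q(t=1) = 815.21×5 + 10.16×23 + 314.30×4 + 2.01×265 = 4076.05 + 233.68 + 1257.2 + 532.65 = 6099.58
link = 5545.09/6099.58 = 0.909094
Chained index = 100 × 1.074031 × 0.909094 = 97.6395

97.64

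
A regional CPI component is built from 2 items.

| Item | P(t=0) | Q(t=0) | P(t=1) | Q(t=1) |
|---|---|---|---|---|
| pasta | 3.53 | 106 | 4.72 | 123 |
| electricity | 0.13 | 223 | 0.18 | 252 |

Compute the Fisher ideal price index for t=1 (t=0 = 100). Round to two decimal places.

134.05

Laspeyres component (base-period weights):
ΣP(t=1)Q(t=0) = 4.72×106 + 0.18×223 = 500.32 + 40.14 = 540.46
ΣP(t=0)Q(t=0) = 3.53×106 + 0.13×223 = 374.18 + 28.99 = 403.17
L = 540.46 / 403.17 × 100 = 134.0526
Paasche component (current-period weights):
ΣP(t=1)Q(t=1) = 4.72×123 + 0.18×252 = 580.56 + 45.36 = 625.92
ΣP(t=0)Q(t=1) = 3.53×123 + 0.13×252 = 434.19 + 32.76 = 466.95
P = 625.92 / 466.95 × 100 = 134.0443
Fisher = √(L × P) = √(134.0526 × 134.0443) = 134.0485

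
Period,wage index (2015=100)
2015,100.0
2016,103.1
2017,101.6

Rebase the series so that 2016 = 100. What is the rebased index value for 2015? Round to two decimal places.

Rebased(2015) = 100.0 / 103.1 × 100 = 96.9932

96.99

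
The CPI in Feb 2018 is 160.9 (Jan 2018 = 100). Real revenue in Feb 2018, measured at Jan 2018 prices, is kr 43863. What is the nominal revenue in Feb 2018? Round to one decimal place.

Nominal = Real × (Index/100) = 43863 × (160.9/100)
        = 43863 × 1.609 = 70575.5670

70575.6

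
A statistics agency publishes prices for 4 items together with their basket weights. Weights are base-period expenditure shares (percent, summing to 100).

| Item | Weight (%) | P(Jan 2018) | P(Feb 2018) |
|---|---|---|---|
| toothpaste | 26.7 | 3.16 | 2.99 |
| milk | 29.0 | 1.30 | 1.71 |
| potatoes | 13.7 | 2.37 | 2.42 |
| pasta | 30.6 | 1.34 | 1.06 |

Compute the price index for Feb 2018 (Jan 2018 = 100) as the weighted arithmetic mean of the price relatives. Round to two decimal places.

101.60

toothpaste: 26.7 × (2.99/3.16) = 26.7 × 0.946203 = 25.2636
milk: 29.0 × (1.71/1.30) = 29.0 × 1.315385 = 38.1462
potatoes: 13.7 × (2.42/2.37) = 13.7 × 1.021097 = 13.9890
pasta: 30.6 × (1.06/1.34) = 30.6 × 0.791045 = 24.2060
Index = Σ wᵢ·(p₁ᵢ/p₀ᵢ) = 25.2636 + 38.1462 + 13.9890 + 24.2060 = 101.6048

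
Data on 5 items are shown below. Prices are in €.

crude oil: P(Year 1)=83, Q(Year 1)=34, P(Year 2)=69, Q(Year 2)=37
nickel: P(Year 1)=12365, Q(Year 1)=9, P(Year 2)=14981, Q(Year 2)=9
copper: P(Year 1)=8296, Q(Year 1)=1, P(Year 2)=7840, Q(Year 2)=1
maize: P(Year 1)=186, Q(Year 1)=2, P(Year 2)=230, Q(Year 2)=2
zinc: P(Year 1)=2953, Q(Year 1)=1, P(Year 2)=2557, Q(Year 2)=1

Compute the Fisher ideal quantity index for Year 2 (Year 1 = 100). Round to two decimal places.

100.17

Laspeyres component (base-period weights):
ΣP(Year 1)Q(Year 2) = 83×37 + 12365×9 + 8296×1 + 186×2 + 2953×1 = 3071 + 111285 + 8296 + 372 + 2953 = 125977
ΣP(Year 1)Q(Year 1) = 83×34 + 12365×9 + 8296×1 + 186×2 + 2953×1 = 2822 + 111285 + 8296 + 372 + 2953 = 125728
L = 125977 / 125728 × 100 = 100.1980
Paasche component (current-period weights):
ΣP(Year 2)Q(Year 2) = 69×37 + 14981×9 + 7840×1 + 230×2 + 2557×1 = 2553 + 134829 + 7840 + 460 + 2557 = 148239
ΣP(Year 2)Q(Year 1) = 69×34 + 14981×9 + 7840×1 + 230×2 + 2557×1 = 2346 + 134829 + 7840 + 460 + 2557 = 148032
P = 148239 / 148032 × 100 = 100.1398
Fisher = √(L × P) = √(100.1980 × 100.1398) = 100.1689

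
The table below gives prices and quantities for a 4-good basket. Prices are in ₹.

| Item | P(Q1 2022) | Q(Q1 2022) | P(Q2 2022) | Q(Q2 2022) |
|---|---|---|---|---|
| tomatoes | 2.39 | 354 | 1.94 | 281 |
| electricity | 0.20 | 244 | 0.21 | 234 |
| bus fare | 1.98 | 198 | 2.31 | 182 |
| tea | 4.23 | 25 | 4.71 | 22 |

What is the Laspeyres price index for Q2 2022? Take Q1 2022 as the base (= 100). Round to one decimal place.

Laspeyres price index uses base-period quantities as weights.
ΣP(Q2 2022)·Q(Q1 2022) = 1.94×354 + 0.21×244 + 2.31×198 + 4.71×25 = 686.76 + 51.24 + 457.38 + 117.75 = 1313.13
ΣP(Q1 2022)·Q(Q1 2022) = 2.39×354 + 0.20×244 + 1.98×198 + 4.23×25 = 846.06 + 48.8 + 392.04 + 105.75 = 1392.65
Index = 1313.13 / 1392.65 × 100 = 94.2900

94.3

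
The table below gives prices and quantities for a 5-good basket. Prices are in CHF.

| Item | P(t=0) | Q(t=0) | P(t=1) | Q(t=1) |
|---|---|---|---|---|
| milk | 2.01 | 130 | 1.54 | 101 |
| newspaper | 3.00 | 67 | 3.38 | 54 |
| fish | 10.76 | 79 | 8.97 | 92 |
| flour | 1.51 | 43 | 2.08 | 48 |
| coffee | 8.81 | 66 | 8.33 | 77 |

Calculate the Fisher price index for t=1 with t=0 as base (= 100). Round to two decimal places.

90.52

Laspeyres component (base-period weights):
ΣP(t=1)Q(t=0) = 1.54×130 + 3.38×67 + 8.97×79 + 2.08×43 + 8.33×66 = 200.2 + 226.46 + 708.63 + 89.44 + 549.78 = 1774.51
ΣP(t=0)Q(t=0) = 2.01×130 + 3.00×67 + 10.76×79 + 1.51×43 + 8.81×66 = 261.3 + 201 + 850.04 + 64.93 + 581.46 = 1958.73
L = 1774.51 / 1958.73 × 100 = 90.5949
Paasche component (current-period weights):
ΣP(t=1)Q(t=1) = 1.54×101 + 3.38×54 + 8.97×92 + 2.08×48 + 8.33×77 = 155.54 + 182.52 + 825.24 + 99.84 + 641.41 = 1904.55
ΣP(t=0)Q(t=1) = 2.01×101 + 3.00×54 + 10.76×92 + 1.51×48 + 8.81×77 = 203.01 + 162 + 989.92 + 72.48 + 678.37 = 2105.78
P = 1904.55 / 2105.78 × 100 = 90.4439
Fisher = √(L × P) = √(90.5949 × 90.4439) = 90.5194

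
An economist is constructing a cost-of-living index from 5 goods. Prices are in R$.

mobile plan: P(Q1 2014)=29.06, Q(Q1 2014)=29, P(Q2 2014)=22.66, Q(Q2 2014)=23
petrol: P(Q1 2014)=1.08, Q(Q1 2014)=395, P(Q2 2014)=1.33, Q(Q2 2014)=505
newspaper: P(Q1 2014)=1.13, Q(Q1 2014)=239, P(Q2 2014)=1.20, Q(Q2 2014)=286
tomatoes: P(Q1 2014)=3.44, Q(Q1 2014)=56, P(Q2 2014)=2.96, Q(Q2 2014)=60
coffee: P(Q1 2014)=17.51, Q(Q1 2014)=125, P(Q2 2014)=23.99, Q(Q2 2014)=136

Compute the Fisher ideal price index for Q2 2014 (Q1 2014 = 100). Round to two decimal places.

Laspeyres component (base-period weights):
ΣP(Q2 2014)Q(Q1 2014) = 22.66×29 + 1.33×395 + 1.20×239 + 2.96×56 + 23.99×125 = 657.14 + 525.35 + 286.8 + 165.76 + 2998.75 = 4633.8
ΣP(Q1 2014)Q(Q1 2014) = 29.06×29 + 1.08×395 + 1.13×239 + 3.44×56 + 17.51×125 = 842.74 + 426.6 + 270.07 + 192.64 + 2188.75 = 3920.8
L = 4633.8 / 3920.8 × 100 = 118.1851
Paasche component (current-period weights):
ΣP(Q2 2014)Q(Q2 2014) = 22.66×23 + 1.33×505 + 1.20×286 + 2.96×60 + 23.99×136 = 521.18 + 671.65 + 343.2 + 177.6 + 3262.64 = 4976.27
ΣP(Q1 2014)Q(Q2 2014) = 29.06×23 + 1.08×505 + 1.13×286 + 3.44×60 + 17.51×136 = 668.38 + 545.4 + 323.18 + 206.4 + 2381.36 = 4124.72
P = 4976.27 / 4124.72 × 100 = 120.6450
Fisher = √(L × P) = √(118.1851 × 120.6450) = 119.4087

119.41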